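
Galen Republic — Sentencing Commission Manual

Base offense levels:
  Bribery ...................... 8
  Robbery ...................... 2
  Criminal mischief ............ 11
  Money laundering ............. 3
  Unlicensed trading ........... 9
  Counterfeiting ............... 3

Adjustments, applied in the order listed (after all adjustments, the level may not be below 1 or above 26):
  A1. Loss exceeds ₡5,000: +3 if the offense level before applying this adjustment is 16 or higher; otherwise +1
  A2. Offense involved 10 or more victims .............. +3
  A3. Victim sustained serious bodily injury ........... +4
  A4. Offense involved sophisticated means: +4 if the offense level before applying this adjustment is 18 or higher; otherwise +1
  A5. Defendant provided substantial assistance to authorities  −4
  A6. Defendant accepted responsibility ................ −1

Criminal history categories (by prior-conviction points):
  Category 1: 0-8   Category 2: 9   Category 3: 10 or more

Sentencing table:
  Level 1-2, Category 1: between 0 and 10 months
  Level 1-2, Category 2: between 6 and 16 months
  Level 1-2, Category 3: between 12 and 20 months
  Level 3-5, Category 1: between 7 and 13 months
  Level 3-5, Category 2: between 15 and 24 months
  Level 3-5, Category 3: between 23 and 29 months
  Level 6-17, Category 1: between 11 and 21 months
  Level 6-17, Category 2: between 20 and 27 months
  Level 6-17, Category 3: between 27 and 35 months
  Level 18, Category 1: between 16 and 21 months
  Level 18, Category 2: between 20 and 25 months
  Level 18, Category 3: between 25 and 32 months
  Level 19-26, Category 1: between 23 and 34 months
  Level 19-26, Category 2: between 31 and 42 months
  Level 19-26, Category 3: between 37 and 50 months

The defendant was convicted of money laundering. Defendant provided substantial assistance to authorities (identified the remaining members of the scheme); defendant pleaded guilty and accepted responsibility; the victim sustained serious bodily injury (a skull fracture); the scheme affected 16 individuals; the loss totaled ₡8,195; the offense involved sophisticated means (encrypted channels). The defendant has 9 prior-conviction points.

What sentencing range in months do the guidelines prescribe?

20-27 months

Base offense level for money laundering: 3.
A1 applies (level before this adjustment is 3 < 16, so +1): 3 + 1 = 4.
A2 applies: 4 + 3 = 7.
A3 applies: 7 + 4 = 11.
A4 applies (level before this adjustment is 11 < 18, so +1): 11 + 1 = 12.
A5 applies: 12 − 4 = 8.
A6 applies: 8 − 1 = 7.
Final offense level: 7.
Criminal history: 9 prior points → Category 2 (9).
Level 7 falls in the 6-17 band.
Grid: Level 6-17 × Category 2 = 20-27 months.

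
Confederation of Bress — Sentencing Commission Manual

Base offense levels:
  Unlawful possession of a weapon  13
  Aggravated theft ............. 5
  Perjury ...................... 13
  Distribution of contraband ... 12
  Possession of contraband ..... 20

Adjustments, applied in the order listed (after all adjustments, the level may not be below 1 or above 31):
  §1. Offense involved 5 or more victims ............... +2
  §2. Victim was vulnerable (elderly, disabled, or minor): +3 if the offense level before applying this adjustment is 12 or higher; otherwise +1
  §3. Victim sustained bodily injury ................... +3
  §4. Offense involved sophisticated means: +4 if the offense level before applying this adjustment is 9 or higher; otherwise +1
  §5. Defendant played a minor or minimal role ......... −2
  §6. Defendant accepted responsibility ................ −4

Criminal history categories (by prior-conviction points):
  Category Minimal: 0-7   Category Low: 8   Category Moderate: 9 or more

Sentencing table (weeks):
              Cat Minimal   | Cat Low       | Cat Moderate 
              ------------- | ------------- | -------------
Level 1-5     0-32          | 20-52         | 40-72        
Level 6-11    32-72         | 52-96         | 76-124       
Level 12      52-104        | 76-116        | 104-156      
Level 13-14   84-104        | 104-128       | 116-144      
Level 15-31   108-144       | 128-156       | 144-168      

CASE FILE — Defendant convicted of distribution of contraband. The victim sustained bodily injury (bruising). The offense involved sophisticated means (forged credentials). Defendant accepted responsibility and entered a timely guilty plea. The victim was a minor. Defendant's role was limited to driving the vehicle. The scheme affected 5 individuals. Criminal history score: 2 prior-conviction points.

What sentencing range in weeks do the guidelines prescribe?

108-144 weeks

Base offense level for distribution of contraband: 12.
§1 applies: 12 + 2 = 14.
§2 applies (level before this adjustment is 14 ≥ 12, so +3): 14 + 3 = 17.
§3 applies: 17 + 3 = 20.
§4 applies (level before this adjustment is 20 ≥ 9, so +4): 20 + 4 = 24.
§5 applies: 24 − 2 = 22.
§6 applies: 22 − 4 = 18.
Final offense level: 18.
Criminal history: 2 prior points → Category Minimal (0-7).
Level 18 falls in the 15-31 band.
Grid: Level 15-31 × Category Minimal = 108-144 weeks.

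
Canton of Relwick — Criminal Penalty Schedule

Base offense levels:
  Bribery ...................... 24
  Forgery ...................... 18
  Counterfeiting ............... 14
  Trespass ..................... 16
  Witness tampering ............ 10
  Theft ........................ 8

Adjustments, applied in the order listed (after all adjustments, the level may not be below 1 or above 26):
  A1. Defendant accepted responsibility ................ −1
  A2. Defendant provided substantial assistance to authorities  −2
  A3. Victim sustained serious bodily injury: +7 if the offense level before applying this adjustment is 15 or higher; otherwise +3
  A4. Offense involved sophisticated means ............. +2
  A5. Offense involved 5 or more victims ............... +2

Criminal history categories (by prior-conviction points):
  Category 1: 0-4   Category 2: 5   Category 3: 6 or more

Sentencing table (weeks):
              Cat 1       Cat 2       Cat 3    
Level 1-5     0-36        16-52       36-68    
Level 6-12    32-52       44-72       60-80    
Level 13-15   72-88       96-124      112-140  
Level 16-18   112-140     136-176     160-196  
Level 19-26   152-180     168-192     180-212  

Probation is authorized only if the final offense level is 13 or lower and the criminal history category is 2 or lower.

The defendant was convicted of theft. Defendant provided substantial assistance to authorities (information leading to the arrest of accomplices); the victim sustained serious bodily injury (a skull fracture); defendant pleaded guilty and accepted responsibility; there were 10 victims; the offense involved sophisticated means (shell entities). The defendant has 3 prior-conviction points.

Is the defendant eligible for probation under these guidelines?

Base offense level for theft: 8.
A1 applies: 8 − 1 = 7.
A2 applies: 7 − 2 = 5.
A3 applies (level before this adjustment is 5 < 15, so +3): 5 + 3 = 8.
A4 applies: 8 + 2 = 10.
A5 applies: 10 + 2 = 12.
Final offense level: 12.
Criminal history: 3 prior points → Category 1 (0-4).
Level 12 falls in the 6-12 band.
Grid: Level 6-12 × Category 1 = 32-52 weeks.
Probation check: level 12 ≤ 13 and category 1 ≤ 2 → eligible.

Yes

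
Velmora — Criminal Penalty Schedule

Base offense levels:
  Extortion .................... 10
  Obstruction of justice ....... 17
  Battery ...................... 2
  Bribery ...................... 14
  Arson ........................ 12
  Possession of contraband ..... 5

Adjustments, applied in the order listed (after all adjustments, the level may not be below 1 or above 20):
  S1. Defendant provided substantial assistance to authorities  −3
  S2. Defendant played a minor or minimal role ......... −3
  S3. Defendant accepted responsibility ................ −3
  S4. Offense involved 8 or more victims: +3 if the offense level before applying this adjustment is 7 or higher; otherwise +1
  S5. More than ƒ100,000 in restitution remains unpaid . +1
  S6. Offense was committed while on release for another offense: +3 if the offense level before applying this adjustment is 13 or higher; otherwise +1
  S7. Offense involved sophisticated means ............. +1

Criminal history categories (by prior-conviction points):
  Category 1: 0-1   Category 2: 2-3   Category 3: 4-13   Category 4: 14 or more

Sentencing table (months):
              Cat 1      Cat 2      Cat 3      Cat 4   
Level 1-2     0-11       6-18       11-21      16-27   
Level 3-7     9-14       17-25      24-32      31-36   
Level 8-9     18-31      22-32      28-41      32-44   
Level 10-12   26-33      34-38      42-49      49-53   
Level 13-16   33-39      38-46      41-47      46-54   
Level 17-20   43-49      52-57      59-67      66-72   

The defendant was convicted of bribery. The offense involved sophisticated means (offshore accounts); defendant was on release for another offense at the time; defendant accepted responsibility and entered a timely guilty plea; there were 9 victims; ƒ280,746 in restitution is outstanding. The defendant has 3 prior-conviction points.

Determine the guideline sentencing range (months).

Base offense level for bribery: 14.
S2 does not apply.
S3 applies: 14 − 3 = 11.
S4 applies (level before this adjustment is 11 ≥ 7, so +3): 11 + 3 = 14.
S5 applies: 14 + 1 = 15.
S6 applies (level before this adjustment is 15 ≥ 13, so +3): 15 + 3 = 18.
S7 applies: 18 + 1 = 19.
Final offense level: 19.
Criminal history: 3 prior points → Category 2 (2-3).
Level 19 falls in the 17-20 band.
Grid: Level 17-20 × Category 2 = 52-57 months.

52-57 months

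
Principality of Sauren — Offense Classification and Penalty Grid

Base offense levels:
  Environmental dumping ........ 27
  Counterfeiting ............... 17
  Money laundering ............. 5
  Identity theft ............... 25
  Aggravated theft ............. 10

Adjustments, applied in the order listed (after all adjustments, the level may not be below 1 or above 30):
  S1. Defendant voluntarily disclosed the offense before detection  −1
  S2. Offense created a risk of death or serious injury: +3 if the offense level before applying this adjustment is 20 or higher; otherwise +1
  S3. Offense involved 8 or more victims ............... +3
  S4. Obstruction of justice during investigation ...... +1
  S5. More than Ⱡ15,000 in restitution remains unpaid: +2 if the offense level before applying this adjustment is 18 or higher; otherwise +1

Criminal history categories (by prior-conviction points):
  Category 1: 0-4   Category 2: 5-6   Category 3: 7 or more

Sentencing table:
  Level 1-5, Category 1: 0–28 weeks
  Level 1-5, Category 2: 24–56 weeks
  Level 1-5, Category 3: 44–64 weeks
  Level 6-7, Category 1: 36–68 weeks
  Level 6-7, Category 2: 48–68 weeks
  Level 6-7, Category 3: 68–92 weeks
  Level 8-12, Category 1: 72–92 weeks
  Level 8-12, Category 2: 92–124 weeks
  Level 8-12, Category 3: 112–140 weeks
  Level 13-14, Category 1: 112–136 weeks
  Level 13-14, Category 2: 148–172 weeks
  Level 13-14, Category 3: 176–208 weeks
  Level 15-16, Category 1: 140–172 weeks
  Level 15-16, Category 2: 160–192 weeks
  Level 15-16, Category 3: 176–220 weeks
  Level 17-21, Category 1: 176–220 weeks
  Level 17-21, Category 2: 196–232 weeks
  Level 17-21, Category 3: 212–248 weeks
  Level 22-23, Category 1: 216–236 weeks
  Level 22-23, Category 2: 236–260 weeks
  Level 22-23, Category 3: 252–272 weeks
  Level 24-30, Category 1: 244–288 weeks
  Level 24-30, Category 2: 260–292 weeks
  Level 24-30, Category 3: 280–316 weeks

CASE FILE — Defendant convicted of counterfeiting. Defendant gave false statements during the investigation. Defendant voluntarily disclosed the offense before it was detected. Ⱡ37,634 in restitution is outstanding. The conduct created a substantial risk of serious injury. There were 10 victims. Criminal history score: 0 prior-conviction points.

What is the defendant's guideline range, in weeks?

216-236 weeks

Base offense level for counterfeiting: 17.
S1 applies: 17 − 1 = 16.
S2 applies (level before this adjustment is 16 < 20, so +1): 16 + 1 = 17.
S3 applies: 17 + 3 = 20.
S4 applies: 20 + 1 = 21.
S5 applies (level before this adjustment is 21 ≥ 18, so +2): 21 + 2 = 23.
Final offense level: 23.
Criminal history: 0 prior points → Category 1 (0-4).
Level 23 falls in the 22-23 band.
Grid: Level 22-23 × Category 1 = 216-236 weeks.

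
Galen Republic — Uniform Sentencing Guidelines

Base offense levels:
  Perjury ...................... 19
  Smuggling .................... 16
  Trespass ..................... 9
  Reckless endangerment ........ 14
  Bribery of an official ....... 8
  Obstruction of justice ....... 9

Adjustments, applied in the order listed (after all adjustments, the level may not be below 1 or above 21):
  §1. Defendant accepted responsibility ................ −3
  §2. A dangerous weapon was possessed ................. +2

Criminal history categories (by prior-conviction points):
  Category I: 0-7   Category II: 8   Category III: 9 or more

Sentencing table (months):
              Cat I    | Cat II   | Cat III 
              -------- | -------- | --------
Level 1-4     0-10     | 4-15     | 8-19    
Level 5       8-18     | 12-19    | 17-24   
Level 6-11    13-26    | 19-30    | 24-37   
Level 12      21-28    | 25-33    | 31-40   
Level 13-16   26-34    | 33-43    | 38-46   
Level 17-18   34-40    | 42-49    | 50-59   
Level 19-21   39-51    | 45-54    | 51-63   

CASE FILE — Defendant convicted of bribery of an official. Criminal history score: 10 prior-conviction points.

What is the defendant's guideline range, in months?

Base offense level for bribery of an official: 8.
Final offense level: 8.
Criminal history: 10 prior points → Category III (9+).
Level 8 falls in the 6-11 band.
Grid: Level 6-11 × Category III = 24-37 months.

24-37 months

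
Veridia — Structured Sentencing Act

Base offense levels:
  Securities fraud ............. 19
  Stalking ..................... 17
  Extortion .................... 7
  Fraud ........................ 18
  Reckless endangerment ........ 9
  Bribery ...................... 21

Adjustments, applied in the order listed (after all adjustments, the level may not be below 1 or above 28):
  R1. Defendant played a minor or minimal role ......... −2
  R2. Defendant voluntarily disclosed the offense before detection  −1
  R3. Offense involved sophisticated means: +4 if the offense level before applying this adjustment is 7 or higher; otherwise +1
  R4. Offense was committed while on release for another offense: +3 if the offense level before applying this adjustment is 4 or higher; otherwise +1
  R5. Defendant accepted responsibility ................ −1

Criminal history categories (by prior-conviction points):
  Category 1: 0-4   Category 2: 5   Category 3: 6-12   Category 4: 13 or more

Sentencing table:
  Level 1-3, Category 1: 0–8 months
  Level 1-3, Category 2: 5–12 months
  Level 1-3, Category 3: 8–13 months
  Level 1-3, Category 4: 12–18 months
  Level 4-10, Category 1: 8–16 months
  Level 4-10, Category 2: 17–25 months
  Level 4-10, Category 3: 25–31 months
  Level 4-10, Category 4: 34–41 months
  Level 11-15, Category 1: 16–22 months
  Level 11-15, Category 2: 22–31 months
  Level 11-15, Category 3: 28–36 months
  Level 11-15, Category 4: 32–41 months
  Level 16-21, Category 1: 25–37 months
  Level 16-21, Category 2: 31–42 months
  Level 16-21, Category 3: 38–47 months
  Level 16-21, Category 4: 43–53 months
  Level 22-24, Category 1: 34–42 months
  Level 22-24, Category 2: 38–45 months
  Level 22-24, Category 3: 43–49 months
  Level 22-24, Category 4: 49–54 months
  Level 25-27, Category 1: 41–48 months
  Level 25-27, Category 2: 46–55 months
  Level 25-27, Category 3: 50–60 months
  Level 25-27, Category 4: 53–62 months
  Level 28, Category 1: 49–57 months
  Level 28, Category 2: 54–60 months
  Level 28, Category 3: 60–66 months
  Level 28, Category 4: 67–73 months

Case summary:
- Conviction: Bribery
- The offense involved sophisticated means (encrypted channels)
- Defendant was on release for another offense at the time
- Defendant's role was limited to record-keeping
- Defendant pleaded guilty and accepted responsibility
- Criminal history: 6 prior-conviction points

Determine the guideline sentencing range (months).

50-60 months

Base offense level for bribery: 21.
R1 applies: 21 − 2 = 19.
R2 does not apply.
R3 applies (level before this adjustment is 19 ≥ 7, so +4): 19 + 4 = 23.
R4 applies (level before this adjustment is 23 ≥ 4, so +3): 23 + 3 = 26.
R5 applies: 26 − 1 = 25.
Final offense level: 25.
Criminal history: 6 prior points → Category 3 (6-12).
Level 25 falls in the 25-27 band.
Grid: Level 25-27 × Category 3 = 50-60 months.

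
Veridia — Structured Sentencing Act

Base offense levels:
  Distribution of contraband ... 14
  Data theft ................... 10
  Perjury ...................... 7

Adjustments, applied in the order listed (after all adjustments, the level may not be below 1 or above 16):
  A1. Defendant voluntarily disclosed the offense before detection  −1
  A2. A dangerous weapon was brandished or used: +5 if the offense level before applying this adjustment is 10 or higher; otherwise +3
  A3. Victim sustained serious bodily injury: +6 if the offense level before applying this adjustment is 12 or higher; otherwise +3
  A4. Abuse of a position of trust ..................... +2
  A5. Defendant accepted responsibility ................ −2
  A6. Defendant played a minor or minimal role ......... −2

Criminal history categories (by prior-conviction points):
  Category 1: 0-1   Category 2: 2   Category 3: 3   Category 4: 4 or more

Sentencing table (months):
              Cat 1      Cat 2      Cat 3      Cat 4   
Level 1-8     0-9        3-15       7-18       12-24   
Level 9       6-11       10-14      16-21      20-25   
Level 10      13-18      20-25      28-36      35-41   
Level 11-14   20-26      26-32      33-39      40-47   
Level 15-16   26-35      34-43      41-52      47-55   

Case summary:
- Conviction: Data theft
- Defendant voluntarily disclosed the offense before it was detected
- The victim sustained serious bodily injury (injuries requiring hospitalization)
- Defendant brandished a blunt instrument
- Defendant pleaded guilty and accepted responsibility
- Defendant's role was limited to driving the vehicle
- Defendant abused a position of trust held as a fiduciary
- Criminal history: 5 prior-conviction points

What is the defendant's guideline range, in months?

47-55 months

Base offense level for data theft: 10.
A1 applies: 10 − 1 = 9.
A2 applies (level before this adjustment is 9 < 10, so +3): 9 + 3 = 12.
A3 applies (level before this adjustment is 12 ≥ 12, so +6): 12 + 6 = 18.
A4 applies: 18 + 2 = 20.
A5 applies: 20 − 2 = 18.
A6 applies: 18 − 2 = 16.
Final offense level: 16.
Criminal history: 5 prior points → Category 4 (4+).
Level 16 falls in the 15-16 band.
Grid: Level 15-16 × Category 4 = 47-55 months.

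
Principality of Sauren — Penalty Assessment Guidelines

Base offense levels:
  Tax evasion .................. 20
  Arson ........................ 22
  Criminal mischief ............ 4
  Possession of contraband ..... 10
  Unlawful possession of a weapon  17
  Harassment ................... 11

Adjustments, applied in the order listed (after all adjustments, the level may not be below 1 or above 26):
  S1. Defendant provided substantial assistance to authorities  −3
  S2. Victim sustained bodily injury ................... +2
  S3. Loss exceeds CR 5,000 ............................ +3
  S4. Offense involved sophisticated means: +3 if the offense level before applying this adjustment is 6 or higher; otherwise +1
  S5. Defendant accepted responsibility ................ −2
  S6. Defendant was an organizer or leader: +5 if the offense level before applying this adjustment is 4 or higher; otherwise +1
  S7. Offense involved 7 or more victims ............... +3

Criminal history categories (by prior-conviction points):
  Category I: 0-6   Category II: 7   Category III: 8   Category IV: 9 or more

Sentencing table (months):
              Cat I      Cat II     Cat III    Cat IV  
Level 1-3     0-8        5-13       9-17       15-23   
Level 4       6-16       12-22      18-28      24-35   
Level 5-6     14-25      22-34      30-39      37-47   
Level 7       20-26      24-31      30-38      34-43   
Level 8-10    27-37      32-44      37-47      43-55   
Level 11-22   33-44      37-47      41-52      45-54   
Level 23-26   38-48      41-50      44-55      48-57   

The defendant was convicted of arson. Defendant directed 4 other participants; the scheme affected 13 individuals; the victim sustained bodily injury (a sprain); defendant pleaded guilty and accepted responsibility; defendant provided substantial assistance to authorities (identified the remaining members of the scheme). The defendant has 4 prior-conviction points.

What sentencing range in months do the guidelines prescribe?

38-48 months

Base offense level for arson: 22.
S1 applies: 22 − 3 = 19.
S2 applies: 19 + 2 = 21.
S3 does not apply.
S4 does not apply.
S5 applies: 21 − 2 = 19.
S6 applies (level before this adjustment is 19 ≥ 4, so +5): 19 + 5 = 24.
S7 applies: 24 + 3 = 27.
Level 27 exceeds the maximum of 26; capped at 26.
Final offense level: 26.
Criminal history: 4 prior points → Category I (0-6).
Level 26 falls in the 23-26 band.
Grid: Level 23-26 × Category I = 38-48 months.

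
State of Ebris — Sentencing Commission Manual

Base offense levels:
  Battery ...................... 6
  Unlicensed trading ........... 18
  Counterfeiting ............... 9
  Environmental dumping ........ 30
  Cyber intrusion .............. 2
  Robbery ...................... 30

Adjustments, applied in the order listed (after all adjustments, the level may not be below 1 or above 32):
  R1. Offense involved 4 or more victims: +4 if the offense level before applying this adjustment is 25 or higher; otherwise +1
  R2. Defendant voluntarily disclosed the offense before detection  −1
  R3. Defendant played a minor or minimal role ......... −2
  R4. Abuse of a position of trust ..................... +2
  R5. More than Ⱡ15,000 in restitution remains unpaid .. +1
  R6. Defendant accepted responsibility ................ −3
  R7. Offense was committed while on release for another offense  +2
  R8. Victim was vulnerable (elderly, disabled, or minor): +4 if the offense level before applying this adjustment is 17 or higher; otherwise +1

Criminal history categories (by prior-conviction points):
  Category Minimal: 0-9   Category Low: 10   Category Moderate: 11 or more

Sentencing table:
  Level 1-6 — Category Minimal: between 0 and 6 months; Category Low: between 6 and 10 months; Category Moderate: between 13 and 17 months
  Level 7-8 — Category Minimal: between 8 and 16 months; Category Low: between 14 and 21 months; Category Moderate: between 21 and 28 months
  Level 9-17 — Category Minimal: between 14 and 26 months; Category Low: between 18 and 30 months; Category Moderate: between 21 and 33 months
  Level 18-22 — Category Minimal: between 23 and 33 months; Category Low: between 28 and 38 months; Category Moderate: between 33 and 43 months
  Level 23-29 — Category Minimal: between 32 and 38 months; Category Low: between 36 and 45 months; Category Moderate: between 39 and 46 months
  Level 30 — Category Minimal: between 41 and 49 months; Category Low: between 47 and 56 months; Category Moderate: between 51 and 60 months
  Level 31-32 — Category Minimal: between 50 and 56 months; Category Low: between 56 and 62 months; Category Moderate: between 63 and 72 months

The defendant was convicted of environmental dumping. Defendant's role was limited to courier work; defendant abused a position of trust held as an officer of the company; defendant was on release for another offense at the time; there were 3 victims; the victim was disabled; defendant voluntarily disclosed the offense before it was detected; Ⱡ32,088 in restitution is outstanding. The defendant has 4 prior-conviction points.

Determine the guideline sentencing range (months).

50-56 months

Base offense level for environmental dumping: 30.
R2 applies: 30 − 1 = 29.
R3 applies: 29 − 2 = 27.
R4 applies: 27 + 2 = 29.
R5 applies: 29 + 1 = 30.
R6 does not apply.
R7 applies: 30 + 2 = 32.
R8 applies (level before this adjustment is 32 ≥ 17, so +4): 32 + 4 = 36.
Level 36 exceeds the maximum of 32; capped at 32.
Final offense level: 32.
Criminal history: 4 prior points → Category Minimal (0-9).
Level 32 falls in the 31-32 band.
Grid: Level 31-32 × Category Minimal = 50-56 months.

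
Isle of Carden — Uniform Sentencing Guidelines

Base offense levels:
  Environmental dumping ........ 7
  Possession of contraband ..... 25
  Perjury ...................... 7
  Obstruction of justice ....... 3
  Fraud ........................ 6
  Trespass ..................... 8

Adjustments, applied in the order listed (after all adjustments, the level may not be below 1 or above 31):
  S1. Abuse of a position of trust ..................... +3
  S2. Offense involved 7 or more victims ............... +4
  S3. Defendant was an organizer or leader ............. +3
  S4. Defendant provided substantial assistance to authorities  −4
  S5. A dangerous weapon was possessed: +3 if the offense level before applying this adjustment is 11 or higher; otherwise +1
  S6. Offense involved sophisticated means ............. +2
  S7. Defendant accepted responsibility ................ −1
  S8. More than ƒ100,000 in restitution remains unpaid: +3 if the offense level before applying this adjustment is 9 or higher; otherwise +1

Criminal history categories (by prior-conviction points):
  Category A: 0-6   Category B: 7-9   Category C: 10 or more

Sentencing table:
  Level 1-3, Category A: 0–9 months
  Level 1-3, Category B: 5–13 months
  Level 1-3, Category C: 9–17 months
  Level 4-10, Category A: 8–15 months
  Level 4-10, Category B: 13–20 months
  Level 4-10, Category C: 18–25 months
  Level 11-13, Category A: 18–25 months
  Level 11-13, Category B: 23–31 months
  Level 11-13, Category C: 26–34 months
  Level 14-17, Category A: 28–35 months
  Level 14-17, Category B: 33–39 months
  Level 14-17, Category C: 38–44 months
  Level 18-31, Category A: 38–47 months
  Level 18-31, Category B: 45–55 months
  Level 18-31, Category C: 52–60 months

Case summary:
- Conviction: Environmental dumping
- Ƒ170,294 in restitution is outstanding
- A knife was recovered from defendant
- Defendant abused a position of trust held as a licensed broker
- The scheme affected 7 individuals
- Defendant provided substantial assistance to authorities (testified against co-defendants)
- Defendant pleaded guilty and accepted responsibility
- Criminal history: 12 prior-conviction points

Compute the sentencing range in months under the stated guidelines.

Base offense level for environmental dumping: 7.
S1 applies: 7 + 3 = 10.
S2 applies: 10 + 4 = 14.
S3 does not apply.
S4 applies: 14 − 4 = 10.
S5 applies (level before this adjustment is 10 < 11, so +1): 10 + 1 = 11.
S7 applies: 11 − 1 = 10.
S8 applies (level before this adjustment is 10 ≥ 9, so +3): 10 + 3 = 13.
Final offense level: 13.
Criminal history: 12 prior points → Category C (10+).
Level 13 falls in the 11-13 band.
Grid: Level 11-13 × Category C = 26-34 months.

26-34 months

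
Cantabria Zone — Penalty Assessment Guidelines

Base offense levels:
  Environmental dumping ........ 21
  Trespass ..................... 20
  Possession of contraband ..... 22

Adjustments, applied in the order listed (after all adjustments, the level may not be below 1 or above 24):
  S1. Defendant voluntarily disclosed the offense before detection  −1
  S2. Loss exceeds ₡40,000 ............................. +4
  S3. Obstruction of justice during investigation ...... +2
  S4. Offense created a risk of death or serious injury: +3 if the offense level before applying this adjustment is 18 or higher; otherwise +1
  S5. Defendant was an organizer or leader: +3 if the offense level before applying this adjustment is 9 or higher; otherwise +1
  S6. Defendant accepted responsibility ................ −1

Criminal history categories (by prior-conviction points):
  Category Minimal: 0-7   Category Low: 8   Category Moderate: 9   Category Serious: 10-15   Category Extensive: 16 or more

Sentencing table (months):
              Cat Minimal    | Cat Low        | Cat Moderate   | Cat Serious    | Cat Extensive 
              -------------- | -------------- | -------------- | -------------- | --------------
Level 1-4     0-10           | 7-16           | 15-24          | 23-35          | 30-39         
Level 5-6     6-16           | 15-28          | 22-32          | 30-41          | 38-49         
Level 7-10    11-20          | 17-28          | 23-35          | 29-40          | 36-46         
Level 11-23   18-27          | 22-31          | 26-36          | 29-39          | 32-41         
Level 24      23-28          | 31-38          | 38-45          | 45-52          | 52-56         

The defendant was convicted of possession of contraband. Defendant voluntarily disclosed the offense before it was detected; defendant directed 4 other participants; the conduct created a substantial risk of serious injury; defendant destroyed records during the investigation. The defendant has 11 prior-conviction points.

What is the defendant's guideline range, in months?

Base offense level for possession of contraband: 22.
S1 applies: 22 − 1 = 21.
S3 applies: 21 + 2 = 23.
S4 applies (level before this adjustment is 23 ≥ 18, so +3): 23 + 3 = 26.
S5 applies (level before this adjustment is 26 ≥ 9, so +3): 26 + 3 = 29.
S6 does not apply.
Level 29 exceeds the maximum of 24; capped at 24.
Final offense level: 24.
Criminal history: 11 prior points → Category Serious (10-15).
Level 24 falls in the 24 band.
Grid: Level 24 × Category Serious = 45-52 months.

45-52 months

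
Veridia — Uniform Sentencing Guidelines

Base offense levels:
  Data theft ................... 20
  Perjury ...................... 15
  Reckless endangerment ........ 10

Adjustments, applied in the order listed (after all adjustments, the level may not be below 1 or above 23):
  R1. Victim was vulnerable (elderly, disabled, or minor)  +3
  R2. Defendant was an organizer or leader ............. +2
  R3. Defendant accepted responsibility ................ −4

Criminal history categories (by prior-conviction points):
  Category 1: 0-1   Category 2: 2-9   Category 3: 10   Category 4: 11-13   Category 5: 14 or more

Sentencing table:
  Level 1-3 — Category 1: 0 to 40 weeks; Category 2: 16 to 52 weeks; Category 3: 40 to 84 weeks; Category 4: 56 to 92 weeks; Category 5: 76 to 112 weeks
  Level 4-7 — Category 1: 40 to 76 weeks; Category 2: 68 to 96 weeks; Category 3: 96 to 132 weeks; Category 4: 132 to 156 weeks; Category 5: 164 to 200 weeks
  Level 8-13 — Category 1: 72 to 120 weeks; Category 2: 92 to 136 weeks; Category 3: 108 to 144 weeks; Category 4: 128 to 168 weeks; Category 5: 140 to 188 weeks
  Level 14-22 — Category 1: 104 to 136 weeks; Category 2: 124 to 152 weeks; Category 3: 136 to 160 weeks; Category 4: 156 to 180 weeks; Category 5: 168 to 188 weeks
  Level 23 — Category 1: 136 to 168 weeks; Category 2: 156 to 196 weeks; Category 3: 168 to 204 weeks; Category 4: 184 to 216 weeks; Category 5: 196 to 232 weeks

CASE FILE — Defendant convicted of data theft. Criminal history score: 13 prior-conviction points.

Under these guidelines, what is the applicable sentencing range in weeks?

Base offense level for data theft: 20.
Final offense level: 20.
Criminal history: 13 prior points → Category 4 (11-13).
Level 20 falls in the 14-22 band.
Grid: Level 14-22 × Category 4 = 156-180 weeks.

156-180 weeks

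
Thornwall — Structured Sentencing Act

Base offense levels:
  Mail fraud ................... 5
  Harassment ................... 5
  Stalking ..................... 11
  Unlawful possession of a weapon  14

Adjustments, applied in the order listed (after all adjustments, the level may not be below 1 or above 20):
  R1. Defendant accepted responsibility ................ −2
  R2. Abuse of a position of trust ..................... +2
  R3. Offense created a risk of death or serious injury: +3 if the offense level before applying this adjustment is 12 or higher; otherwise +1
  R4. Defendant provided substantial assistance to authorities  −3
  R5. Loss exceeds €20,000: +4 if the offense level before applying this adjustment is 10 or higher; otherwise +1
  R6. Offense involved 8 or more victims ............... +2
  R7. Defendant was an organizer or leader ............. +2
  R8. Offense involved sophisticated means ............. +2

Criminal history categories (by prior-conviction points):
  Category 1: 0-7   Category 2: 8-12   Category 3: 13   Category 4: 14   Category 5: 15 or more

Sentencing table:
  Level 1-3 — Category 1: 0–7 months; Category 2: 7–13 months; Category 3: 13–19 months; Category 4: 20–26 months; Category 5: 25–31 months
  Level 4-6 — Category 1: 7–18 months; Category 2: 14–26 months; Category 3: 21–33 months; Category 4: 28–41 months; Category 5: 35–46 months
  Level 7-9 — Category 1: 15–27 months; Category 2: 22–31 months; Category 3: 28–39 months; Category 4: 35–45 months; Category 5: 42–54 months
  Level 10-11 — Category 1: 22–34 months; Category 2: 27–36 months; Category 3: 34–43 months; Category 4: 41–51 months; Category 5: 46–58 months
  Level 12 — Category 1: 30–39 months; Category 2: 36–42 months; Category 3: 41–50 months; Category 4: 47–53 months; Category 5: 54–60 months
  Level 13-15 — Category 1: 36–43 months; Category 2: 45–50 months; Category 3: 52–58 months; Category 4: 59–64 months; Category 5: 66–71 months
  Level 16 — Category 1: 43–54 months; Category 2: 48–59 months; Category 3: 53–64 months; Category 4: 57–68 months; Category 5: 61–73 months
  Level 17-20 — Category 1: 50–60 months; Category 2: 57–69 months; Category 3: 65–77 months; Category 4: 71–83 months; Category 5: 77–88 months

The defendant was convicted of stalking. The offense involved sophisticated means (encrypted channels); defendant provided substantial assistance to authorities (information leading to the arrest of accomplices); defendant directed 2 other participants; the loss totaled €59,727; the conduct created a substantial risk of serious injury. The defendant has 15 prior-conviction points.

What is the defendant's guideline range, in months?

66-71 months

Base offense level for stalking: 11.
R1 does not apply.
R2 does not apply.
R3 applies (level before this adjustment is 11 < 12, so +1): 11 + 1 = 12.
R4 applies: 12 − 3 = 9.
R5 applies (level before this adjustment is 9 < 10, so +1): 9 + 1 = 10.
R6 does not apply.
R7 applies: 10 + 2 = 12.
R8 applies: 12 + 2 = 14.
Final offense level: 14.
Criminal history: 15 prior points → Category 5 (15+).
Level 14 falls in the 13-15 band.
Grid: Level 13-15 × Category 5 = 66-71 months.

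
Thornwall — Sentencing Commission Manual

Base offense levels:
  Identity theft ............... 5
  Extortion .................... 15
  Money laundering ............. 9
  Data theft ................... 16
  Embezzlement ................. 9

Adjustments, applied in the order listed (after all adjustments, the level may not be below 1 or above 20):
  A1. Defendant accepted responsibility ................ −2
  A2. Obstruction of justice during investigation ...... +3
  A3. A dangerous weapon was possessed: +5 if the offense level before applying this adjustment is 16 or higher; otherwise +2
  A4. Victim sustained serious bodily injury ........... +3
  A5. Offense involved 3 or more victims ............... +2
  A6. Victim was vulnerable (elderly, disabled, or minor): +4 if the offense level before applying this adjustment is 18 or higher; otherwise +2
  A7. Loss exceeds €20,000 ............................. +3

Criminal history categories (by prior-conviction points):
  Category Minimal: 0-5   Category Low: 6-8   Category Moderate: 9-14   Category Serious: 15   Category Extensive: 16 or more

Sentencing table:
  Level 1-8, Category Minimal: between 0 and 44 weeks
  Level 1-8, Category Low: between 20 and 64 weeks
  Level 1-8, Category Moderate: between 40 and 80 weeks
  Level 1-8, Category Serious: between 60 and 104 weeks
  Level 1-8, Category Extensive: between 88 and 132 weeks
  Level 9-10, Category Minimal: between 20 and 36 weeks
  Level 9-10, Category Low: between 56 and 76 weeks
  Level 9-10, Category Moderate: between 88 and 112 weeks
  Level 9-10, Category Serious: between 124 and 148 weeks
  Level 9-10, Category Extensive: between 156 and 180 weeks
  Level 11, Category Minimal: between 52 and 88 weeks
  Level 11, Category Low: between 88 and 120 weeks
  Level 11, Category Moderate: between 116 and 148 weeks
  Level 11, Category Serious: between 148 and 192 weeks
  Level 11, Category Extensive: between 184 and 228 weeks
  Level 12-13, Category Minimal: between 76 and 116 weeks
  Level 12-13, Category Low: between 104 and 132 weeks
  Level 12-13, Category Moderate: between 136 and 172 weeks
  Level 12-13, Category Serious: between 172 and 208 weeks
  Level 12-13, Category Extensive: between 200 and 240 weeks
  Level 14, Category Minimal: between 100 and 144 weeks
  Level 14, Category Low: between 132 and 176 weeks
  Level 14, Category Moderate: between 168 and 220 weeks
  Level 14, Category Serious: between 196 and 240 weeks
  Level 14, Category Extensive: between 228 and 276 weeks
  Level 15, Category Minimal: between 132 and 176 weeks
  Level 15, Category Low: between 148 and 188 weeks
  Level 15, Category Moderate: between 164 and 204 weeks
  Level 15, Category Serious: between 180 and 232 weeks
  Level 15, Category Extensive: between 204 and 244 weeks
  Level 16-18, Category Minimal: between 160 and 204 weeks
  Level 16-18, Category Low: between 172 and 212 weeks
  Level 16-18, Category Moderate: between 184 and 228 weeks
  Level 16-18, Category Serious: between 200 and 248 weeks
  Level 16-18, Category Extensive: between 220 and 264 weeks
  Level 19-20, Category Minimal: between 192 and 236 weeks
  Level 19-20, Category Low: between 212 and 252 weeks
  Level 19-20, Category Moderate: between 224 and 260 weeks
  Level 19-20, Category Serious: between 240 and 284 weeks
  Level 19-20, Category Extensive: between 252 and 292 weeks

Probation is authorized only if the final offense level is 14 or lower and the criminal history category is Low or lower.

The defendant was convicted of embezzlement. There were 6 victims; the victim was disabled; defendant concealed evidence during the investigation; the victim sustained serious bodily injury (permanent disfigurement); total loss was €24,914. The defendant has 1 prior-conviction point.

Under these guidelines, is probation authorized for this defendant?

Base offense level for embezzlement: 9.
A2 applies: 9 + 3 = 12.
A4 applies: 12 + 3 = 15.
A5 applies: 15 + 2 = 17.
A6 applies (level before this adjustment is 17 < 18, so +2): 17 + 2 = 19.
A7 applies: 19 + 3 = 22.
Level 22 exceeds the maximum of 20; capped at 20.
Final offense level: 20.
Criminal history: 1 prior point → Category Minimal (0-5).
Level 20 falls in the 19-20 band.
Grid: Level 19-20 × Category Minimal = 192-236 weeks.
Probation check: level 20 > 14 and category Minimal ≤ Low → not eligible.

No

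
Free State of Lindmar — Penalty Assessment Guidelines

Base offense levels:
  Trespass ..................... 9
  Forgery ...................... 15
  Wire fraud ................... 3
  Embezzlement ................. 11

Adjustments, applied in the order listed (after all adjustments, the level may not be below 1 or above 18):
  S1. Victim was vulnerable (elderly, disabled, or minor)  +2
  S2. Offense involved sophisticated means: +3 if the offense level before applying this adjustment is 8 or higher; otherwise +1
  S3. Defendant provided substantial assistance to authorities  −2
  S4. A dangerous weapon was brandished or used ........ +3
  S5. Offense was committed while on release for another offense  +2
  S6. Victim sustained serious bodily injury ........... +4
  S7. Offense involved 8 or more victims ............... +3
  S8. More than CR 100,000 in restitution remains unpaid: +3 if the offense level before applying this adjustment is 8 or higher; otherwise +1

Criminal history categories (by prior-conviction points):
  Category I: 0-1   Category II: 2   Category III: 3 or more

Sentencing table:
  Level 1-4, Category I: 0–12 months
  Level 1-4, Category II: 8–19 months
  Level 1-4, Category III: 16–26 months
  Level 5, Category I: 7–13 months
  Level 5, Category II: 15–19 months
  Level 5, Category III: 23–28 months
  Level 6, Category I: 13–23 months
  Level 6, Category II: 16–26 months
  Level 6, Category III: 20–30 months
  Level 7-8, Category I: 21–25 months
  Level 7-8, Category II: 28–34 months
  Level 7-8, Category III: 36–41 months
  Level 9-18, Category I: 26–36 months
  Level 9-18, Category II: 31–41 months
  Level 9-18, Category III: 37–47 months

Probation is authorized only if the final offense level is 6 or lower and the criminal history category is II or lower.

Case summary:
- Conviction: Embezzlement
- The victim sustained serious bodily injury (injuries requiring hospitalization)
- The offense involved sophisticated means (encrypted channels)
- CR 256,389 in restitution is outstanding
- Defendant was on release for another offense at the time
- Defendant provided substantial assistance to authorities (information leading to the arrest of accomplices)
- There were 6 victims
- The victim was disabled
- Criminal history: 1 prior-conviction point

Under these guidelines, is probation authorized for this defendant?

Base offense level for embezzlement: 11.
S1 applies: 11 + 2 = 13.
S2 applies (level before this adjustment is 13 ≥ 8, so +3): 13 + 3 = 16.
S3 applies: 16 − 2 = 14.
S5 applies: 14 + 2 = 16.
S6 applies: 16 + 4 = 20.
S8 applies (level before this adjustment is 20 ≥ 8, so +3): 20 + 3 = 23.
Level 23 exceeds the maximum of 18; capped at 18.
Final offense level: 18.
Criminal history: 1 prior point → Category I (0-1).
Level 18 falls in the 9-18 band.
Grid: Level 9-18 × Category I = 26-36 months.
Probation check: level 18 > 6 and category I ≤ II → not eligible.

No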